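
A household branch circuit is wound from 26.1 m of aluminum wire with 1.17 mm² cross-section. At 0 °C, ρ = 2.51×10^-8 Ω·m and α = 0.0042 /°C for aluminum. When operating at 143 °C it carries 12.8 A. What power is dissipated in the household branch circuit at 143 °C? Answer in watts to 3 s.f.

147 W

A = 1.17 mm² = 1.170e-06 m²
R₍0₎ = ρL/A = (2.51×10^-8)(26.1)/(1.170e-06) = 0.5599 Ω
R₍143₎ = R₍0₎(1 + αΔT) = 0.5599 × (1 + 0.0042×143) = 0.8962 Ω
P = I²R = (12.8)² × 0.8962 = 147 W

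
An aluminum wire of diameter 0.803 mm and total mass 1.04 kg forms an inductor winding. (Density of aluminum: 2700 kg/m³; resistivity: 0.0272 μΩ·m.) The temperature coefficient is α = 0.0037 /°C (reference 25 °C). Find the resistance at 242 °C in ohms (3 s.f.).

73.6 Ω

ρ = 0.0272 μΩ·m = 2.72×10^-8 Ω·m
A = π(d/2)² = π(4.0150e-04 m)² = 5.0643e-07 m²
L = m/(density·A) = 1.04/(2700×5.0643e-07) = 760.6 m
R = ρL/A = (2.72×10^-8)(760.6)/(5.0643e-07) = 40.85 Ω
R(242 °C) = 40.85 × (1 + 0.0037×217) = 73.6 Ω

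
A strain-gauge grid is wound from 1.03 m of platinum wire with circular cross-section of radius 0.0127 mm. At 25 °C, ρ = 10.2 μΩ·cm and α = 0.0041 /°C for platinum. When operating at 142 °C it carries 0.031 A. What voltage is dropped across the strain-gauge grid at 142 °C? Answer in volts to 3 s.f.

9.51 V

ρ = 10.2 μΩ·cm = 1.02×10^-7 Ω·m
A = πr² = π(1.2700e-05 m)² = 5.067e-10 m²
R₍25₎ = ρL/A = (1.02×10^-7)(1.03)/(5.067e-10) = 207.3 Ω
R₍142₎ = R₍25₎(1 + αΔT) = 207.3 × (1 + 0.0041×117) = 306.8 Ω
V = IR = 0.031 × 306.8 = 9.51 V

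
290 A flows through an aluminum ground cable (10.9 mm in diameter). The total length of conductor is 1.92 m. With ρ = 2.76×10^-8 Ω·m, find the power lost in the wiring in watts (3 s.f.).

47.8 W

A = π(d/2)² = π(5.4500e-03 m)² = 9.331e-05 m²
R = ρL/A = (2.76×10^-8)(1.92)/(9.331e-05) = 5.679×10^-4 Ω
P = I²R = (290)² × 5.679×10^-4 = 47.8 W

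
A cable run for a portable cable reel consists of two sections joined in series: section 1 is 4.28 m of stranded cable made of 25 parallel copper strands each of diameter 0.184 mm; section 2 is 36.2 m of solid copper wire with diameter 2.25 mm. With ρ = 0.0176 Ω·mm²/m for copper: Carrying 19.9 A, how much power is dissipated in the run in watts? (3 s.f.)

ρ = 0.0176 Ω·mm²/m = 1.76×10^-8 Ω·m
Section 1: A_strand = π(9.2000e-05)² = 2.659e-08 m²; R₁ = ρL/(N·A_s) = (1.76×10^-8)(4.28)/(25×2.659e-08) = 0.1133 Ω
Section 2: A = π(d/2)² = π(1.1250e-03 m)² = 3.976e-06 m²
R₂ = (1.76×10^-8)(36.2)/(3.976e-06) = 0.1602 Ω
R = R₁ + R₂ = 0.2736 Ω
P = I²R = (19.9)² × 0.2736 = 108 W

108 W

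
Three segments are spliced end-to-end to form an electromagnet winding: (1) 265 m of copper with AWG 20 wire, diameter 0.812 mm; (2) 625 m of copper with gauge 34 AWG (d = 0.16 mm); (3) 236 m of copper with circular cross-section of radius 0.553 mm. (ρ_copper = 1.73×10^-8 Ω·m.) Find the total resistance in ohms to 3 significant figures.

551 Ω

Seg 1: A = π(0.812/2 mm)² = π(4.0600e-04 m)² = 5.178e-07 m²
R_1 = (1.73×10^-8)(265)/(5.178e-07) = 8.853 Ω
Seg 2: A = π(0.16/2 mm)² = π(8.0000e-05 m)² = 2.011e-08 m²
R_2 = (1.73×10^-8)(625)/(2.011e-08) = 537.8 Ω
Seg 3: A = πr² = π(5.5300e-04 m)² = 9.607e-07 m²
R_3 = (1.73×10^-8)(236)/(9.607e-07) = 4.25 Ω
R_total = R_1 + R_2 + R_3 = 551 Ω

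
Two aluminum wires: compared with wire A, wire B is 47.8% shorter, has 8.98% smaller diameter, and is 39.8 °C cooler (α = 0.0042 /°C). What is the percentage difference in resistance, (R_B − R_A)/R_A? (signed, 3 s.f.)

-47.5%

R ∝ ρL/d² with ρ ∝ (1+αΔT), so R_B/R_A = (1 − 47.8/100) × (1 − 8.98/100)⁻² × (1 − 0.0042×39.8)
= 0.522 × 1.207 × 0.8328 = 0.5248
(R_B − R_A)/R_A = 0.5248 − 1 = -47.5%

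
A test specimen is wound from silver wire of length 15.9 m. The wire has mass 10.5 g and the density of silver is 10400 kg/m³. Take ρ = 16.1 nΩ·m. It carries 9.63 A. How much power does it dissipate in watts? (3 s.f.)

ρ = 16.1 nΩ·m = 1.61×10^-8 Ω·m
A = m/(density·L) = 0.0105/(10400×15.9) = 6.3498e-08 m²
R = ρL/A = (1.61×10^-8)(15.9)/(6.3498e-08) = 4.031 Ω
P = I²R = (9.63)² × 4.031 = 374 W

374 W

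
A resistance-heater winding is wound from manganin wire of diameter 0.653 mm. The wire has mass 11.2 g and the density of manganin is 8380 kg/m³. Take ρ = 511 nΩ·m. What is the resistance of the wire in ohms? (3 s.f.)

ρ = 511 nΩ·m = 5.11×10^-7 Ω·m
A = π(d/2)² = π(3.2650e-04 m)² = 3.3490e-07 m²
L = m/(density·A) = 0.0112/(8380×3.3490e-07) = 3.991 m
R = ρL/A = (5.11×10^-7)(3.991)/(3.3490e-07) = 6.09 Ω

6.09 Ω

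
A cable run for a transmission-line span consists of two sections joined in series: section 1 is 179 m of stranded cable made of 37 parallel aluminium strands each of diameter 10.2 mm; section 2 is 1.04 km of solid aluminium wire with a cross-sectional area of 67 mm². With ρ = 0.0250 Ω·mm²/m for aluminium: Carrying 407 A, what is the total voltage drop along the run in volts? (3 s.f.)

159 V

ρ = 0.0250 Ω·mm²/m = 2.50×10^-8 Ω·m
Section 1: A_strand = π(5.1000e-03)² = 8.171e-05 m²; R₁ = ρL/(N·A_s) = (2.50×10^-8)(179)/(37×8.171e-05) = 0.00148 Ω
Section 2: A = 67 mm² = 6.700e-05 m²
R₂ = (2.50×10^-8)(1040)/(6.700e-05) = 0.3881 Ω
R = R₁ + R₂ = 0.3895 Ω
V = IR = 407 × 0.3895 = 159 V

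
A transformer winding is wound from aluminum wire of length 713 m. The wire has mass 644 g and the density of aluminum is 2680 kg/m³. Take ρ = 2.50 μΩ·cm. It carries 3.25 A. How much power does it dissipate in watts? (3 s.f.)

ρ = 2.50 μΩ·cm = 2.50×10^-8 Ω·m
A = m/(density·L) = 0.644/(2680×713) = 3.3702e-07 m²
R = ρL/A = (2.50×10^-8)(713)/(3.3702e-07) = 52.89 Ω
P = I²R = (3.25)² × 52.89 = 559 W

559 W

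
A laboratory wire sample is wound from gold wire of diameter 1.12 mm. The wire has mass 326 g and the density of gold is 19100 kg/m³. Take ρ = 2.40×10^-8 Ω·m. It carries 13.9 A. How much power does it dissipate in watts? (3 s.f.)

81.5 W

A = π(d/2)² = π(5.6000e-04 m)² = 9.8520e-07 m²
L = m/(density·A) = 0.326/(19100×9.8520e-07) = 17.32 m
R = ρL/A = (2.40×10^-8)(17.32)/(9.8520e-07) = 0.422 Ω
P = I²R = (13.9)² × 0.422 = 81.5 W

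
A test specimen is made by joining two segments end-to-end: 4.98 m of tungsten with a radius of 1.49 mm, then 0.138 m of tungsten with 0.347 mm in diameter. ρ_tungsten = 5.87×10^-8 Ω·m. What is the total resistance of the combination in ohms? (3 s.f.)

Segment 1: A = πr² = π(1.4900e-03 m)² = 6.975e-06 m²
R₁ = ρL/A = (5.87×10^-8)(4.98)/(6.975e-06) = 0.04191 Ω
Segment 2: A = π(d/2)² = π(1.7350e-04 m)² = 9.457e-08 m²
R₂ = (5.87×10^-8)(0.138)/(9.457e-08) = 0.08566 Ω
R = R₁ + R₂ = 0.128 Ω

0.128 Ω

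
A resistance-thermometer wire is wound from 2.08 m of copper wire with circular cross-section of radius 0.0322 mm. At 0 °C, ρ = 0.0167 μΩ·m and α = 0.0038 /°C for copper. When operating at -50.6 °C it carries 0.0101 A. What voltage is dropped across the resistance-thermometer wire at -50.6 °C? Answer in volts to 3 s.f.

0.0870 V

ρ = 0.0167 μΩ·m = 1.67×10^-8 Ω·m
A = πr² = π(3.2200e-05 m)² = 3.257e-09 m²
R₍0₎ = ρL/A = (1.67×10^-8)(2.08)/(3.257e-09) = 10.66 Ω
R₍-50.6₎ = R₍0₎(1 + αΔT) = 10.66 × (1 + 0.0038×-50.6) = 8.613 Ω
V = IR = 0.0101 × 8.613 = 0.0870 V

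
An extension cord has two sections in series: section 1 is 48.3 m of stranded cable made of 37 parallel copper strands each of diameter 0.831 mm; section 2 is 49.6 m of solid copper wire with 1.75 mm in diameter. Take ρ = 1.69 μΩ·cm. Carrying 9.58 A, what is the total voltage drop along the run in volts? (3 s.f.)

ρ = 1.69 μΩ·cm = 1.69×10^-8 Ω·m
Section 1: A_strand = π(4.1550e-04)² = 5.424e-07 m²; R₁ = ρL/(N·A_s) = (1.69×10^-8)(48.3)/(37×5.424e-07) = 0.04068 Ω
Section 2: A = π(d/2)² = π(8.7500e-04 m)² = 2.405e-06 m²
R₂ = (1.69×10^-8)(49.6)/(2.405e-06) = 0.3485 Ω
R = R₁ + R₂ = 0.3892 Ω
V = IR = 9.58 × 0.3892 = 3.73 V

3.73 V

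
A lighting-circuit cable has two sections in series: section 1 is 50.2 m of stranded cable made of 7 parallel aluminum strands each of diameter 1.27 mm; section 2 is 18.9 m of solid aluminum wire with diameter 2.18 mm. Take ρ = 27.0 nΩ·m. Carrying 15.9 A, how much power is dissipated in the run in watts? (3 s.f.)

ρ = 27.0 nΩ·m = 2.70×10^-8 Ω·m
Section 1: A_strand = π(6.3500e-04)² = 1.267e-06 m²; R₁ = ρL/(N·A_s) = (2.70×10^-8)(50.2)/(7×1.267e-06) = 0.1529 Ω
Section 2: A = π(d/2)² = π(1.0900e-03 m)² = 3.733e-06 m²
R₂ = (2.70×10^-8)(18.9)/(3.733e-06) = 0.1367 Ω
R = R₁ + R₂ = 0.2896 Ω
P = I²R = (15.9)² × 0.2896 = 73.2 W

73.2 W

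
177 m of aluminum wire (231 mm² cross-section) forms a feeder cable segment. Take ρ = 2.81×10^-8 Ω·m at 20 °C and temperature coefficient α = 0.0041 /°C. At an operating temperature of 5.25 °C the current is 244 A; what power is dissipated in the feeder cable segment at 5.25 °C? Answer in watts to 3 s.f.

A = 231 mm² = 2.310e-04 m²
R₍20₎ = ρL/A = (2.81×10^-8)(177)/(2.310e-04) = 0.02153 Ω
R₍5.25₎ = R₍20₎(1 + αΔT) = 0.02153 × (1 + 0.0041×-14.8) = 0.02023 Ω
P = I²R = (244)² × 0.02023 = 1200 W

1200 W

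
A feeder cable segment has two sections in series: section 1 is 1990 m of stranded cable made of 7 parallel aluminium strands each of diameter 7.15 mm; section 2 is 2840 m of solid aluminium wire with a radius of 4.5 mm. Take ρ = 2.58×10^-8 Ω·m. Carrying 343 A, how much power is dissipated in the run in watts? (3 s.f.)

Section 1: A_strand = π(3.5750e-03)² = 4.015e-05 m²; R₁ = ρL/(N·A_s) = (2.58×10^-8)(1990)/(7×4.015e-05) = 0.1827 Ω
Section 2: A = πr² = π(4.5000e-03 m)² = 6.362e-05 m²
R₂ = (2.58×10^-8)(2840)/(6.362e-05) = 1.152 Ω
R = R₁ + R₂ = 1.334 Ω
P = I²R = (343)² × 1.334 = 1.57×10^5 W

1.57×10^5 W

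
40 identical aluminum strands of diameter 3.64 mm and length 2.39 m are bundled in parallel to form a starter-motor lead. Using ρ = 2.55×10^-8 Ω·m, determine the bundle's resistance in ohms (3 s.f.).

A_strand = π(1.8200e-03 m)² = 1.041e-05 m²
R_strand = ρL/A = (2.55×10^-8)(2.39)/(1.041e-05) = 0.005857 Ω
R_total = R_strand/N = 0.005857/40 = 1.46×10^-4 Ω

1.46×10^-4 Ω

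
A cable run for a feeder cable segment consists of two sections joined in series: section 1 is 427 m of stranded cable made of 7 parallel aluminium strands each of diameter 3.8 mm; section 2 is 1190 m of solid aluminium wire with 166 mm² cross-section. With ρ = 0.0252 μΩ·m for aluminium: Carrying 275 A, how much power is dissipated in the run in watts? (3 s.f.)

ρ = 0.0252 μΩ·m = 2.52×10^-8 Ω·m
Section 1: A_strand = π(1.9000e-03)² = 1.134e-05 m²; R₁ = ρL/(N·A_s) = (2.52×10^-8)(427)/(7×1.134e-05) = 0.1355 Ω
Section 2: A = 166 mm² = 1.660e-04 m²
R₂ = (2.52×10^-8)(1190)/(1.660e-04) = 0.1807 Ω
R = R₁ + R₂ = 0.3162 Ω
P = I²R = (275)² × 0.3162 = 23900 W

23900 W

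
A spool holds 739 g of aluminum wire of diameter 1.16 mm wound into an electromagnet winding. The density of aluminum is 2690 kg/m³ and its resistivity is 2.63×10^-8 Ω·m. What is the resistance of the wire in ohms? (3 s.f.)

A = π(d/2)² = π(5.8000e-04 m)² = 1.0568e-06 m²
L = m/(density·A) = 0.739/(2690×1.0568e-06) = 259.9 m
R = ρL/A = (2.63×10^-8)(259.9)/(1.0568e-06) = 6.47 Ω

6.47 Ω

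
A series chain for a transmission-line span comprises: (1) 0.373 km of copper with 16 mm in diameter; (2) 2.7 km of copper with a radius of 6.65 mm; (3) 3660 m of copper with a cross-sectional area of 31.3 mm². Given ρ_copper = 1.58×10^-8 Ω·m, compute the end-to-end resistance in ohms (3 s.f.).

2.18 Ω

Seg 1: A = π(d/2)² = π(8.0000e-03 m)² = 2.011e-04 m²
R_1 = (1.58×10^-8)(373)/(2.011e-04) = 0.02931 Ω
Seg 2: A = πr² = π(6.6500e-03 m)² = 1.389e-04 m²
R_2 = (1.58×10^-8)(2700)/(1.389e-04) = 0.3071 Ω
Seg 3: A = 31.3 mm² = 3.130e-05 m²
R_3 = (1.58×10^-8)(3660)/(3.130e-05) = 1.848 Ω
R_total = R_1 + R_2 + R_3 = 2.18 Ω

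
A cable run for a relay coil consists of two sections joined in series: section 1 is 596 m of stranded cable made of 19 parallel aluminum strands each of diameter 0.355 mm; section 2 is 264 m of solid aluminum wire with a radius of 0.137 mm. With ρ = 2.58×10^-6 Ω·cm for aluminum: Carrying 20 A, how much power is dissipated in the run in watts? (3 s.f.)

ρ = 2.58×10^-6 Ω·cm = 2.58×10^-8 Ω·m
Section 1: A_strand = π(1.7750e-04)² = 9.898e-08 m²; R₁ = ρL/(N·A_s) = (2.58×10^-8)(596)/(19×9.898e-08) = 8.176 Ω
Section 2: A = πr² = π(1.3700e-04 m)² = 5.896e-08 m²
R₂ = (2.58×10^-8)(264)/(5.896e-08) = 115.5 Ω
R = R₁ + R₂ = 123.7 Ω
P = I²R = (20)² × 123.7 = 49500 W

49500 W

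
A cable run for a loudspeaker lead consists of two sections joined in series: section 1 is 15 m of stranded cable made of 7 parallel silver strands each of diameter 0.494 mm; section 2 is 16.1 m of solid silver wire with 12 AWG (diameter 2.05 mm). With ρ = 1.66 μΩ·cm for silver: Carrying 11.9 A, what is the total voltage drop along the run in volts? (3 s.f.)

ρ = 1.66 μΩ·cm = 1.66×10^-8 Ω·m
Section 1: A_strand = π(2.4700e-04)² = 1.917e-07 m²; R₁ = ρL/(N·A_s) = (1.66×10^-8)(15)/(7×1.917e-07) = 0.1856 Ω
Section 2: A = π(2.05/2 mm)² = π(1.0250e-03 m)² = 3.301e-06 m²
R₂ = (1.66×10^-8)(16.1)/(3.301e-06) = 0.08097 Ω
R = R₁ + R₂ = 0.2666 Ω
V = IR = 11.9 × 0.2666 = 3.17 V

3.17 V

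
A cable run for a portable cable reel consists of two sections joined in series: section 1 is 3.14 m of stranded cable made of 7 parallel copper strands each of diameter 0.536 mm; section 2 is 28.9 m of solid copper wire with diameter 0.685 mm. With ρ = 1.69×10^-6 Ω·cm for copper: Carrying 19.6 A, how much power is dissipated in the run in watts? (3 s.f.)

ρ = 1.69×10^-6 Ω·cm = 1.69×10^-8 Ω·m
Section 1: A_strand = π(2.6800e-04)² = 2.256e-07 m²; R₁ = ρL/(N·A_s) = (1.69×10^-8)(3.14)/(7×2.256e-07) = 0.0336 Ω
Section 2: A = π(d/2)² = π(3.4250e-04 m)² = 3.685e-07 m²
R₂ = (1.69×10^-8)(28.9)/(3.685e-07) = 1.325 Ω
R = R₁ + R₂ = 1.359 Ω
P = I²R = (19.6)² × 1.359 = 522 W

522 W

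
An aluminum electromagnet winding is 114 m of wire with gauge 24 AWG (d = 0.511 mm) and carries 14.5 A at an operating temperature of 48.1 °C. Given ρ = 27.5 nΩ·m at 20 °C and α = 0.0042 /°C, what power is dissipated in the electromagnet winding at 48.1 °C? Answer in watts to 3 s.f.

ρ = 27.5 nΩ·m = 2.75×10^-8 Ω·m
A = π(0.511/2 mm)² = π(2.5550e-04 m)² = 2.051e-07 m²
R₍20₎ = ρL/A = (2.75×10^-8)(114)/(2.051e-07) = 15.29 Ω
R₍48.1₎ = R₍20₎(1 + αΔT) = 15.29 × (1 + 0.0042×28.1) = 17.09 Ω
P = I²R = (14.5)² × 17.09 = 3590 W

3590 W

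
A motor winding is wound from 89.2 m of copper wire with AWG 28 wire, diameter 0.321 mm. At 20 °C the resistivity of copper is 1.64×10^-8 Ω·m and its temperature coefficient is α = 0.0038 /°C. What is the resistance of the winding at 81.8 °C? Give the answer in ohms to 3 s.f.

22.3 Ω

A = π(0.321/2 mm)² = π(1.6050e-04 m)² = 8.093e-08 m²
R₍20°C₎ = ρL/A = (1.64×10^-8)(89.2)/(8.093e-08) = 18.08 Ω
R = R₀(1 + αΔT) = 18.08(1 + 0.0038×61.8) = 22.3 Ω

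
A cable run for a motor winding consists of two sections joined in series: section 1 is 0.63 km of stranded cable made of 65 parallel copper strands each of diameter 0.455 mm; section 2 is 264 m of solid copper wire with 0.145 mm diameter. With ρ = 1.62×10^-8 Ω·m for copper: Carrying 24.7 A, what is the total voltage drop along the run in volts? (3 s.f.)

Section 1: A_strand = π(2.2750e-04)² = 1.626e-07 m²; R₁ = ρL/(N·A_s) = (1.62×10^-8)(630)/(65×1.626e-07) = 0.9657 Ω
Section 2: A = π(d/2)² = π(7.2500e-05 m)² = 1.651e-08 m²
R₂ = (1.62×10^-8)(264)/(1.651e-08) = 259 Ω
R = R₁ + R₂ = 260 Ω
V = IR = 24.7 × 260 = 6420 V

6420 V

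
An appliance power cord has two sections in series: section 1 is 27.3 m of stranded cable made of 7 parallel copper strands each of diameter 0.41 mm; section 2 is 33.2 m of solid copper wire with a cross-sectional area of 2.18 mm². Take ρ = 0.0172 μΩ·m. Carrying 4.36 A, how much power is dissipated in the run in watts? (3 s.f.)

14.6 W

ρ = 0.0172 μΩ·m = 1.72×10^-8 Ω·m
Section 1: A_strand = π(2.0500e-04)² = 1.320e-07 m²; R₁ = ρL/(N·A_s) = (1.72×10^-8)(27.3)/(7×1.320e-07) = 0.5081 Ω
Section 2: A = 2.18 mm² = 2.180e-06 m²
R₂ = (1.72×10^-8)(33.2)/(2.180e-06) = 0.2619 Ω
R = R₁ + R₂ = 0.77 Ω
P = I²R = (4.36)² × 0.77 = 14.6 W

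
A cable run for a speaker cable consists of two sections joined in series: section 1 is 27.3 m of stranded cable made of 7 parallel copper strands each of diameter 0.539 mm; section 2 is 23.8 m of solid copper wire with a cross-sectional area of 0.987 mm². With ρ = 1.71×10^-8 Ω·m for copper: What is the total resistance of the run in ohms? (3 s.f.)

Section 1: A_strand = π(2.6950e-04)² = 2.282e-07 m²; R₁ = ρL/(N·A_s) = (1.71×10^-8)(27.3)/(7×2.282e-07) = 0.2923 Ω
Section 2: A = 0.987 mm² = 9.870e-07 m²
R₂ = (1.71×10^-8)(23.8)/(9.870e-07) = 0.4123 Ω
R = R₁ + R₂ = 0.705 Ω

0.705 Ω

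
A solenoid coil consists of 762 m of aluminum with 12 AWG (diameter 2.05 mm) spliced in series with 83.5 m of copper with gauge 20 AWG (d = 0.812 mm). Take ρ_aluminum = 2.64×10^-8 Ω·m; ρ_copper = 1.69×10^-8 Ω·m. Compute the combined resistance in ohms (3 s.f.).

Segment 1: A = π(2.05/2 mm)² = π(1.0250e-03 m)² = 3.301e-06 m²
R₁ = ρL/A = (2.64×10^-8)(762)/(3.301e-06) = 6.095 Ω
Segment 2: A = π(0.812/2 mm)² = π(4.0600e-04 m)² = 5.178e-07 m²
R₂ = (1.69×10^-8)(83.5)/(5.178e-07) = 2.725 Ω
R = R₁ + R₂ = 8.82 Ω

8.82 Ω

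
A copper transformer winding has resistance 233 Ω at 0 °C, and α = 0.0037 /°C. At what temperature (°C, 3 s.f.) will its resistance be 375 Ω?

165 °C

R = R₀(1 + α(T − T₀)) ⇒ T = T₀ + (R/R₀ − 1)/α
T = 0 + (375/233 − 1)/0.0037 = 0 + (0.6094)/0.0037 = 165 °C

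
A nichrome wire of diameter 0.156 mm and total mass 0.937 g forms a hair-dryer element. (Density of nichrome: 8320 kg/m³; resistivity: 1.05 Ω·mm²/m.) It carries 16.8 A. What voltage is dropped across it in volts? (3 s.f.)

5440 V

ρ = 1.05 Ω·mm²/m = 1.05×10^-6 Ω·m
A = π(d/2)² = π(7.8000e-05 m)² = 1.9113e-08 m²
L = m/(density·A) = 9.370×10^-4/(8320×1.9113e-08) = 5.892 m
R = ρL/A = (1.05×10^-6)(5.892)/(1.9113e-08) = 323.7 Ω
V = IR = 16.8 × 323.7 = 5440 V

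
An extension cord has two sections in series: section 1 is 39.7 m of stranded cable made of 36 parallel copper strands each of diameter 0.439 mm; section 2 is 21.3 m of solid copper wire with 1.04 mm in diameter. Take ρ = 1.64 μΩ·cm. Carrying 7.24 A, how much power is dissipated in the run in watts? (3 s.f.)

ρ = 1.64 μΩ·cm = 1.64×10^-8 Ω·m
Section 1: A_strand = π(2.1950e-04)² = 1.514e-07 m²; R₁ = ρL/(N·A_s) = (1.64×10^-8)(39.7)/(36×1.514e-07) = 0.1195 Ω
Section 2: A = π(d/2)² = π(5.2000e-04 m)² = 8.495e-07 m²
R₂ = (1.64×10^-8)(21.3)/(8.495e-07) = 0.4112 Ω
R = R₁ + R₂ = 0.5307 Ω
P = I²R = (7.24)² × 0.5307 = 27.8 W

27.8 W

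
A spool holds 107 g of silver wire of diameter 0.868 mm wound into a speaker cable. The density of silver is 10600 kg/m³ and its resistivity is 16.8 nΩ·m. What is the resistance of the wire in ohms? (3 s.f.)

ρ = 16.8 nΩ·m = 1.68×10^-8 Ω·m
A = π(d/2)² = π(4.3400e-04 m)² = 5.9174e-07 m²
L = m/(density·A) = 0.107/(10600×5.9174e-07) = 17.06 m
R = ρL/A = (1.68×10^-8)(17.06)/(5.9174e-07) = 0.484 Ω

0.484 Ω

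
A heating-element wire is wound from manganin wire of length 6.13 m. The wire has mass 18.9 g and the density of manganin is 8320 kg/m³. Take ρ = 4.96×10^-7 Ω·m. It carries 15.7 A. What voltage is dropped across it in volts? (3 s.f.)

129 V

A = m/(density·L) = 0.0189/(8320×6.13) = 3.7058e-07 m²
R = ρL/A = (4.96×10^-7)(6.13)/(3.7058e-07) = 8.205 Ω
V = IR = 15.7 × 8.205 = 129 V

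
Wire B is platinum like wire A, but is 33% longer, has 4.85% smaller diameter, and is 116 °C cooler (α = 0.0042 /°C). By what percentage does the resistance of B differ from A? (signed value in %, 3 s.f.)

-24.7%

R ∝ ρL/d² with ρ ∝ (1+αΔT), so R_B/R_A = (1 + 33/100) × (1 − 4.85/100)⁻² × (1 − 0.0042×116)
= 1.33 × 1.105 × 0.5128 = 0.7533
(R_B − R_A)/R_A = 0.7533 − 1 = -24.7%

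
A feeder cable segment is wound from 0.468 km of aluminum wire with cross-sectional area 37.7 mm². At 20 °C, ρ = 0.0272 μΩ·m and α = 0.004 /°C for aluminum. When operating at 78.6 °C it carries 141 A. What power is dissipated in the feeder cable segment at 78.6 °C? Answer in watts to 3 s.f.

ρ = 0.0272 μΩ·m = 2.72×10^-8 Ω·m
A = 37.7 mm² = 3.770e-05 m²
R₍20₎ = ρL/A = (2.72×10^-8)(468)/(3.770e-05) = 0.3377 Ω
R₍78.6₎ = R₍20₎(1 + αΔT) = 0.3377 × (1 + 0.004×58.6) = 0.4168 Ω
P = I²R = (141)² × 0.4168 = 8290 W

8290 W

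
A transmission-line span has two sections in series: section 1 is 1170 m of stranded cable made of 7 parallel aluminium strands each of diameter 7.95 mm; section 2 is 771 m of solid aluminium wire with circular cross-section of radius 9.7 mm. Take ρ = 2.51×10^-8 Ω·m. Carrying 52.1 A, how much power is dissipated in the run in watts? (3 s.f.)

Section 1: A_strand = π(3.9750e-03)² = 4.964e-05 m²; R₁ = ρL/(N·A_s) = (2.51×10^-8)(1170)/(7×4.964e-05) = 0.08452 Ω
Section 2: A = πr² = π(9.7000e-03 m)² = 2.956e-04 m²
R₂ = (2.51×10^-8)(771)/(2.956e-04) = 0.06547 Ω
R = R₁ + R₂ = 0.15 Ω
P = I²R = (52.1)² × 0.15 = 407 W

407 W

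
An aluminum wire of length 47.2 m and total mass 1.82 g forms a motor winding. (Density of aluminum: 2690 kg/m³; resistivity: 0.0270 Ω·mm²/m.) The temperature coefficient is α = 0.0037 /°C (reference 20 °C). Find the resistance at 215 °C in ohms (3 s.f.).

ρ = 0.0270 Ω·mm²/m = 2.70×10^-8 Ω·m
A = m/(density·L) = 0.00182/(2690×47.2) = 1.4334e-08 m²
R = ρL/A = (2.70×10^-8)(47.2)/(1.4334e-08) = 88.91 Ω
R(215 °C) = 88.91 × (1 + 0.0037×195) = 153 Ω

153 Ω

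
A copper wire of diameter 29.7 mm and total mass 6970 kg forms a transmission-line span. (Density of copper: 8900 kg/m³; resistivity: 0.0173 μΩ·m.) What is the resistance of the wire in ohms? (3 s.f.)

ρ = 0.0173 μΩ·m = 1.73×10^-8 Ω·m
A = π(d/2)² = π(1.4850e-02 m)² = 6.9279e-04 m²
L = m/(density·A) = 6970/(8900×6.9279e-04) = 1130 m
R = ρL/A = (1.73×10^-8)(1130)/(6.9279e-04) = 0.0282 Ω

0.0282 Ω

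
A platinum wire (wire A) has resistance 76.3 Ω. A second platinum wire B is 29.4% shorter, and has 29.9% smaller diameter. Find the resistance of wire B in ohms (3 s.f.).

110 Ω

R ∝ L/d², so R_B/R_A = (1 − 29.4/100) × (1 − 29.9/100)⁻²
= 0.706 × 2.035 = 1.437
R_B = 1.437 × 76.3 = 110 Ω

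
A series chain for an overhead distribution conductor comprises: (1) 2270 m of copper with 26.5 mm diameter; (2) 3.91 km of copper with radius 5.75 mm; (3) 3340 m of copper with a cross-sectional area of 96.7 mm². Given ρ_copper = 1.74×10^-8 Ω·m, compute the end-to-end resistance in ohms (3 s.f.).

1.33 Ω

Seg 1: A = π(d/2)² = π(1.3250e-02 m)² = 5.515e-04 m²
R_1 = (1.74×10^-8)(2270)/(5.515e-04) = 0.07161 Ω
Seg 2: A = πr² = π(5.7500e-03 m)² = 1.039e-04 m²
R_2 = (1.74×10^-8)(3910)/(1.039e-04) = 0.655 Ω
Seg 3: A = 96.7 mm² = 9.670e-05 m²
R_3 = (1.74×10^-8)(3340)/(9.670e-05) = 0.601 Ω
R_total = R_1 + R_2 + R_3 = 1.33 Ω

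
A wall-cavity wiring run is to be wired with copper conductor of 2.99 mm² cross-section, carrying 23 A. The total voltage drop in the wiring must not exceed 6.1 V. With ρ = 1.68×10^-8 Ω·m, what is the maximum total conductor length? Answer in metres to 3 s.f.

A = 2.99 mm² = 2.990e-06 m²
L_max = V_max·A/(1·ρI) = (6.1)(2.990e-06)/(1.68×10^-8×23) = 47.2 m

47.2 m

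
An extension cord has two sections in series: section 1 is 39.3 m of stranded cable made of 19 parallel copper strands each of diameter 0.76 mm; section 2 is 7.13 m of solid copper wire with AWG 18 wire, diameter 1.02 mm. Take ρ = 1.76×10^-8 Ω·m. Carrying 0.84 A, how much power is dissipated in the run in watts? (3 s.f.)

Section 1: A_strand = π(3.8000e-04)² = 4.536e-07 m²; R₁ = ρL/(N·A_s) = (1.76×10^-8)(39.3)/(19×4.536e-07) = 0.08025 Ω
Section 2: A = π(1.02/2 mm)² = π(5.1000e-04 m)² = 8.171e-07 m²
R₂ = (1.76×10^-8)(7.13)/(8.171e-07) = 0.1536 Ω
R = R₁ + R₂ = 0.2338 Ω
P = I²R = (0.84)² × 0.2338 = 0.165 W

0.165 W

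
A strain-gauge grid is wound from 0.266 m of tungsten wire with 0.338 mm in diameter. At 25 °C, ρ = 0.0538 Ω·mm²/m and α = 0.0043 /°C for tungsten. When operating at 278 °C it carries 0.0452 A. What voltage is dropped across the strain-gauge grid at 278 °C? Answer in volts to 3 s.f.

ρ = 0.0538 Ω·mm²/m = 5.38×10^-8 Ω·m
A = π(d/2)² = π(1.6900e-04 m)² = 8.973e-08 m²
R₍25₎ = ρL/A = (5.38×10^-8)(0.266)/(8.973e-08) = 0.1595 Ω
R₍278₎ = R₍25₎(1 + αΔT) = 0.1595 × (1 + 0.0043×253) = 0.333 Ω
V = IR = 0.0452 × 0.333 = 0.0151 V

0.0151 V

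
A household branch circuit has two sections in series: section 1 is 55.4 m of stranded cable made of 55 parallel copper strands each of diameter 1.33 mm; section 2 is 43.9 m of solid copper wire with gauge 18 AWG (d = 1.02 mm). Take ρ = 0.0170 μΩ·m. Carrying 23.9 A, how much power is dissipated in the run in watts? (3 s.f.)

ρ = 0.0170 μΩ·m = 1.70×10^-8 Ω·m
Section 1: A_strand = π(6.6500e-04)² = 1.389e-06 m²; R₁ = ρL/(N·A_s) = (1.70×10^-8)(55.4)/(55×1.389e-06) = 0.01233 Ω
Section 2: A = π(1.02/2 mm)² = π(5.1000e-04 m)² = 8.171e-07 m²
R₂ = (1.70×10^-8)(43.9)/(8.171e-07) = 0.9133 Ω
R = R₁ + R₂ = 0.9256 Ω
P = I²R = (23.9)² × 0.9256 = 529 W

529 W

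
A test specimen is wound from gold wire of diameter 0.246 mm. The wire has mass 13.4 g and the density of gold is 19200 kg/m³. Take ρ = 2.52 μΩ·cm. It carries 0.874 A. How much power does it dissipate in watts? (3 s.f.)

ρ = 2.52 μΩ·cm = 2.52×10^-8 Ω·m
A = π(d/2)² = π(1.2300e-04 m)² = 4.7529e-08 m²
L = m/(density·A) = 0.0134/(19200×4.7529e-08) = 14.68 m
R = ρL/A = (2.52×10^-8)(14.68)/(4.7529e-08) = 7.785 Ω
P = I²R = (0.874)² × 7.785 = 5.95 W

5.95 W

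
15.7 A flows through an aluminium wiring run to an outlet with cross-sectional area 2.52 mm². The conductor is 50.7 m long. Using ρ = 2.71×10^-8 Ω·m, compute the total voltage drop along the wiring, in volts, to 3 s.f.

A = 2.52 mm² = 2.520e-06 m²
R = ρL/A = (2.71×10^-8)(50.7)/(2.520e-06) = 0.5452 Ω
V = IR = 15.7 × 0.5452 = 8.56 V

8.56 V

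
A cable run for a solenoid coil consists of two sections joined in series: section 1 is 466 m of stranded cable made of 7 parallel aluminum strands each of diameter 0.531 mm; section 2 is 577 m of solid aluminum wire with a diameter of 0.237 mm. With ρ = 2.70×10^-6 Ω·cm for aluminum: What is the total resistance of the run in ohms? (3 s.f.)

361 Ω

ρ = 2.70×10^-6 Ω·cm = 2.70×10^-8 Ω·m
Section 1: A_strand = π(2.6550e-04)² = 2.215e-07 m²; R₁ = ρL/(N·A_s) = (2.70×10^-8)(466)/(7×2.215e-07) = 8.117 Ω
Section 2: A = π(d/2)² = π(1.1850e-04 m)² = 4.412e-08 m²
R₂ = (2.70×10^-8)(577)/(4.412e-08) = 353.1 Ω
R = R₁ + R₂ = 361 Ω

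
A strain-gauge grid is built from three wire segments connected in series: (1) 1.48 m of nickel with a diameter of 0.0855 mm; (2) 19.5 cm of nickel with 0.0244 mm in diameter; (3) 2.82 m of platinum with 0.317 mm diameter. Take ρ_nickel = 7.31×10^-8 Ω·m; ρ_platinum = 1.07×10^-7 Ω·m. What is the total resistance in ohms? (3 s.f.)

53.2 Ω

Seg 1: A = π(d/2)² = π(4.2750e-05 m)² = 5.741e-09 m²
R_1 = (7.31×10^-8)(1.48)/(5.741e-09) = 18.84 Ω
Seg 2: A = π(d/2)² = π(1.2200e-05 m)² = 4.676e-10 m²
R_2 = (7.31×10^-8)(0.195)/(4.676e-10) = 30.48 Ω
Seg 3: A = π(d/2)² = π(1.5850e-04 m)² = 7.892e-08 m²
R_3 = (1.07×10^-7)(2.82)/(7.892e-08) = 3.823 Ω
R_total = R_1 + R_2 + R_3 = 53.2 Ω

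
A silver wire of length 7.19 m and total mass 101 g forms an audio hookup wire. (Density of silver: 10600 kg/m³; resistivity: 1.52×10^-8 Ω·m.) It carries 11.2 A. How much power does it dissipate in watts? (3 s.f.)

A = m/(density·L) = 0.101/(10600×7.19) = 1.3252e-06 m²
R = ρL/A = (1.52×10^-8)(7.19)/(1.3252e-06) = 0.08247 Ω
P = I²R = (11.2)² × 0.08247 = 10.3 W

10.3 W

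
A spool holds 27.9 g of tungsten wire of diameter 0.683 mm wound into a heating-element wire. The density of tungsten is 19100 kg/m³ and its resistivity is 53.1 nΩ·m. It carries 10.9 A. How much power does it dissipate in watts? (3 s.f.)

68.7 W

ρ = 53.1 nΩ·m = 5.31×10^-8 Ω·m
A = π(d/2)² = π(3.4150e-04 m)² = 3.6638e-07 m²
L = m/(density·A) = 0.0279/(19100×3.6638e-07) = 3.987 m
R = ρL/A = (5.31×10^-8)(3.987)/(3.6638e-07) = 0.5778 Ω
P = I²R = (10.9)² × 0.5778 = 68.7 W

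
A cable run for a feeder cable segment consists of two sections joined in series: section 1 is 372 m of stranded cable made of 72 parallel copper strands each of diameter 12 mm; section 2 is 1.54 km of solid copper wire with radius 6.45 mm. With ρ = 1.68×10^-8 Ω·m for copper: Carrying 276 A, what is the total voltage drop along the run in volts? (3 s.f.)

Section 1: A_strand = π(6.0000e-03)² = 1.131e-04 m²; R₁ = ρL/(N·A_s) = (1.68×10^-8)(372)/(72×1.131e-04) = 7.675×10^-4 Ω
Section 2: A = πr² = π(6.4500e-03 m)² = 1.307e-04 m²
R₂ = (1.68×10^-8)(1540)/(1.307e-04) = 0.198 Ω
R = R₁ + R₂ = 0.1987 Ω
V = IR = 276 × 0.1987 = 54.8 V

54.8 V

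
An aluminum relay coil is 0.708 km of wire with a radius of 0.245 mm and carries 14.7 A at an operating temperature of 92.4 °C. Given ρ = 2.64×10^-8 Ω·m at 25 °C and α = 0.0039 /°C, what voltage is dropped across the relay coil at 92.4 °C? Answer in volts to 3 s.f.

A = πr² = π(2.4500e-04 m)² = 1.886e-07 m²
R₍25₎ = ρL/A = (2.64×10^-8)(708)/(1.886e-07) = 99.12 Ω
R₍92.4₎ = R₍25₎(1 + αΔT) = 99.12 × (1 + 0.0039×67.4) = 125.2 Ω
V = IR = 14.7 × 125.2 = 1840 V

1840 V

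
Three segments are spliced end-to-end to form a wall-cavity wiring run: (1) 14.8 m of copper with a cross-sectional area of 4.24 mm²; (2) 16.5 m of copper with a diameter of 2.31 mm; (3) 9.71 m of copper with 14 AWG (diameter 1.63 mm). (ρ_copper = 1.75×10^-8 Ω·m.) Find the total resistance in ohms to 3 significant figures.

0.211 Ω

Seg 1: A = 4.24 mm² = 4.240e-06 m²
R_1 = (1.75×10^-8)(14.8)/(4.240e-06) = 0.06108 Ω
Seg 2: A = π(d/2)² = π(1.1550e-03 m)² = 4.191e-06 m²
R_2 = (1.75×10^-8)(16.5)/(4.191e-06) = 0.0689 Ω
Seg 3: A = π(1.63/2 mm)² = π(8.1500e-04 m)² = 2.087e-06 m²
R_3 = (1.75×10^-8)(9.71)/(2.087e-06) = 0.08143 Ω
R_total = R_1 + R_2 + R_3 = 0.211 Ω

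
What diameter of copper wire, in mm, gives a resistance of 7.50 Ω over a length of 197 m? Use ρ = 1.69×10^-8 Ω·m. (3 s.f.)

0.752 mm

A = ρL/R = (1.69×10^-8)(197)/(7.5) = 4.439e-07 m²
d = 2√(A/π) = 7.518e-04 m = 0.752 mm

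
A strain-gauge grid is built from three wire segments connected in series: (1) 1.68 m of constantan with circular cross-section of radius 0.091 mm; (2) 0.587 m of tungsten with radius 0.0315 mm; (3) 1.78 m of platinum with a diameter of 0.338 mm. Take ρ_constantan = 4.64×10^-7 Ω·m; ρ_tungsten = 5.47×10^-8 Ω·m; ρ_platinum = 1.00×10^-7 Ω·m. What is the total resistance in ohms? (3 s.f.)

Seg 1: A = πr² = π(9.1000e-05 m)² = 2.602e-08 m²
R_1 = (4.64×10^-7)(1.68)/(2.602e-08) = 29.96 Ω
Seg 2: A = πr² = π(3.1500e-05 m)² = 3.117e-09 m²
R_2 = (5.47×10^-8)(0.587)/(3.117e-09) = 10.3 Ω
Seg 3: A = π(d/2)² = π(1.6900e-04 m)² = 8.973e-08 m²
R_3 = (1.00×10^-7)(1.78)/(8.973e-08) = 1.984 Ω
R_total = R_1 + R_2 + R_3 = 42.2 Ω

42.2 Ω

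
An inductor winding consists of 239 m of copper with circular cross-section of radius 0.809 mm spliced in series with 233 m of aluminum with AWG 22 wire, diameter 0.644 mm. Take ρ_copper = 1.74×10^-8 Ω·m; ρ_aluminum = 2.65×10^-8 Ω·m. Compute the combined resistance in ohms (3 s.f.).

Segment 1: A = πr² = π(8.0900e-04 m)² = 2.056e-06 m²
R₁ = ρL/A = (1.74×10^-8)(239)/(2.056e-06) = 2.023 Ω
Segment 2: A = π(0.644/2 mm)² = π(3.2200e-04 m)² = 3.257e-07 m²
R₂ = (2.65×10^-8)(233)/(3.257e-07) = 18.96 Ω
R = R₁ + R₂ = 21.0 Ω

21.0 Ω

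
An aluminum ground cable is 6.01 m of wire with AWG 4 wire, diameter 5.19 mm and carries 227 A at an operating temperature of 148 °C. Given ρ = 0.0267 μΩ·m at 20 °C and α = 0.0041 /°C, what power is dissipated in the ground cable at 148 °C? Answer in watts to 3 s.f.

596 W

ρ = 0.0267 μΩ·m = 2.67×10^-8 Ω·m
A = π(5.19/2 mm)² = π(2.5950e-03 m)² = 2.116e-05 m²
R₍20₎ = ρL/A = (2.67×10^-8)(6.01)/(2.116e-05) = 0.007585 Ω
R₍148₎ = R₍20₎(1 + αΔT) = 0.007585 × (1 + 0.0041×128) = 0.01157 Ω
P = I²R = (227)² × 0.01157 = 596 W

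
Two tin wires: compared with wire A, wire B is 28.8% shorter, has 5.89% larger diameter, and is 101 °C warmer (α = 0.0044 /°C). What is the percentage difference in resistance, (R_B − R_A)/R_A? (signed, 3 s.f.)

R ∝ ρL/d² with ρ ∝ (1+αΔT), so R_B/R_A = (1 − 28.8/100) × (1 + 5.89/100)⁻² × (1 + 0.0044×101)
= 0.712 × 0.8919 × 1.444 = 0.9172
(R_B − R_A)/R_A = 0.9172 − 1 = -8.28%

-8.28%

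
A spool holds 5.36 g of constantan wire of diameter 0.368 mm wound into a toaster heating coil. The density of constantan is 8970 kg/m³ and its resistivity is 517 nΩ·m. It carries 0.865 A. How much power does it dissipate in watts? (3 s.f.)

20.4 W

ρ = 517 nΩ·m = 5.17×10^-7 Ω·m
A = π(d/2)² = π(1.8400e-04 m)² = 1.0636e-07 m²
L = m/(density·A) = 0.00536/(8970×1.0636e-07) = 5.618 m
R = ρL/A = (5.17×10^-7)(5.618)/(1.0636e-07) = 27.31 Ω
P = I²R = (0.865)² × 27.31 = 20.4 W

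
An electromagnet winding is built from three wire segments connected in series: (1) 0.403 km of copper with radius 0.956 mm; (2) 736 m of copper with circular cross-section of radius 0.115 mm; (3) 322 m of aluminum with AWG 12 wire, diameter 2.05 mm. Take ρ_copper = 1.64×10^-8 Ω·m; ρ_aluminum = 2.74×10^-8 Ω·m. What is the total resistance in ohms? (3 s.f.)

295 Ω

Seg 1: A = πr² = π(9.5600e-04 m)² = 2.871e-06 m²
R_1 = (1.64×10^-8)(403)/(2.871e-06) = 2.302 Ω
Seg 2: A = πr² = π(1.1500e-04 m)² = 4.155e-08 m²
R_2 = (1.64×10^-8)(736)/(4.155e-08) = 290.5 Ω
Seg 3: A = π(2.05/2 mm)² = π(1.0250e-03 m)² = 3.301e-06 m²
R_3 = (2.74×10^-8)(322)/(3.301e-06) = 2.673 Ω
R_total = R_1 + R_2 + R_3 = 295 Ω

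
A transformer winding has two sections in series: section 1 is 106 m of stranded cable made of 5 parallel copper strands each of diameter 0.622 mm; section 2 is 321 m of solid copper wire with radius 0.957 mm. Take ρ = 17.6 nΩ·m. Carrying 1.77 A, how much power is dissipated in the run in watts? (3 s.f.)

ρ = 17.6 nΩ·m = 1.76×10^-8 Ω·m
Section 1: A_strand = π(3.1100e-04)² = 3.039e-07 m²; R₁ = ρL/(N·A_s) = (1.76×10^-8)(106)/(5×3.039e-07) = 1.228 Ω
Section 2: A = πr² = π(9.5700e-04 m)² = 2.877e-06 m²
R₂ = (1.76×10^-8)(321)/(2.877e-06) = 1.964 Ω
R = R₁ + R₂ = 3.192 Ω
P = I²R = (1.77)² × 3.192 = 10.0 W

10.0 W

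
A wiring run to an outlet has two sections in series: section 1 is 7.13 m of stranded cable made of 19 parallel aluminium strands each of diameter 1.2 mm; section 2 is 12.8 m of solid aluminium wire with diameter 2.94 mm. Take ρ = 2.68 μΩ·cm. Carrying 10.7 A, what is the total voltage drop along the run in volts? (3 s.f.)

0.636 V

ρ = 2.68 μΩ·cm = 2.68×10^-8 Ω·m
Section 1: A_strand = π(6.0000e-04)² = 1.131e-06 m²; R₁ = ρL/(N·A_s) = (2.68×10^-8)(7.13)/(19×1.131e-06) = 0.008892 Ω
Section 2: A = π(d/2)² = π(1.4700e-03 m)² = 6.789e-06 m²
R₂ = (2.68×10^-8)(12.8)/(6.789e-06) = 0.05053 Ω
R = R₁ + R₂ = 0.05942 Ω
V = IR = 10.7 × 0.05942 = 0.636 V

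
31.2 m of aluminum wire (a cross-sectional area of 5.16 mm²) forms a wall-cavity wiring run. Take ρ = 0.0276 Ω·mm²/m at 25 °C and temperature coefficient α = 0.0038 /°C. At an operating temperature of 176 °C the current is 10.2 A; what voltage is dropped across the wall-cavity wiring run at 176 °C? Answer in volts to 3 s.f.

ρ = 0.0276 Ω·mm²/m = 2.76×10^-8 Ω·m
A = 5.16 mm² = 5.160e-06 m²
R₍25₎ = ρL/A = (2.76×10^-8)(31.2)/(5.160e-06) = 0.1669 Ω
R₍176₎ = R₍25₎(1 + αΔT) = 0.1669 × (1 + 0.0038×151) = 0.2626 Ω
V = IR = 10.2 × 0.2626 = 2.68 V

2.68 V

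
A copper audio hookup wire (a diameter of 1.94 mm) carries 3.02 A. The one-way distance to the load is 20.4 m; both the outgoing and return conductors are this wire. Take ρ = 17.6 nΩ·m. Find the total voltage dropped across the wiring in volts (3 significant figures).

0.734 V

ρ = 17.6 nΩ·m = 1.76×10^-8 Ω·m
A = π(d/2)² = π(9.7000e-04 m)² = 2.956e-06 m²
Total conductor length (both ways) L = 2 × 20.4 = 40.8 m
R = ρL/A = (1.76×10^-8)(40.8)/(2.956e-06) = 0.2429 Ω
V = IR = 3.02 × 0.2429 = 0.734 V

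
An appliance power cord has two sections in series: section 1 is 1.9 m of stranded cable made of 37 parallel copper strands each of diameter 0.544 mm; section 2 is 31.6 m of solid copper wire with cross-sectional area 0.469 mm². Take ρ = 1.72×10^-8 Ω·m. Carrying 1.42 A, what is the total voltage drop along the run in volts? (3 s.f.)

1.65 V

Section 1: A_strand = π(2.7200e-04)² = 2.324e-07 m²; R₁ = ρL/(N·A_s) = (1.72×10^-8)(1.9)/(37×2.324e-07) = 0.0038 Ω
Section 2: A = 0.469 mm² = 4.690e-07 m²
R₂ = (1.72×10^-8)(31.6)/(4.690e-07) = 1.159 Ω
R = R₁ + R₂ = 1.163 Ω
V = IR = 1.42 × 1.163 = 1.65 V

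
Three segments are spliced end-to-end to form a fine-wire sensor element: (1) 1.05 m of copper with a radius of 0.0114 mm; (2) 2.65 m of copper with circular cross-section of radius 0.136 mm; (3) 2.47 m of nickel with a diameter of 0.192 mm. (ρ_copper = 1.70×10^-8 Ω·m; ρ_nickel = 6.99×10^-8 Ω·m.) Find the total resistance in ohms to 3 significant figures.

50.5 Ω

Seg 1: A = πr² = π(1.1400e-05 m)² = 4.083e-10 m²
R_1 = (1.70×10^-8)(1.05)/(4.083e-10) = 43.72 Ω
Seg 2: A = πr² = π(1.3600e-04 m)² = 5.811e-08 m²
R_2 = (1.70×10^-8)(2.65)/(5.811e-08) = 0.7753 Ω
Seg 3: A = π(d/2)² = π(9.6000e-05 m)² = 2.895e-08 m²
R_3 = (6.99×10^-8)(2.47)/(2.895e-08) = 5.963 Ω
R_total = R_1 + R_2 + R_3 = 50.5 Ω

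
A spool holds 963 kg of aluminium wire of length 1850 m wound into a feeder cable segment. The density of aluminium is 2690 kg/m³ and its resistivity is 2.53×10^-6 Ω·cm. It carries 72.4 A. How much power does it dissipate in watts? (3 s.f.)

ρ = 2.53×10^-6 Ω·cm = 2.53×10^-8 Ω·m
A = m/(density·L) = 963/(2690×1850) = 1.9351e-04 m²
R = ρL/A = (2.53×10^-8)(1850)/(1.9351e-04) = 0.2419 Ω
P = I²R = (72.4)² × 0.2419 = 1270 W

1270 W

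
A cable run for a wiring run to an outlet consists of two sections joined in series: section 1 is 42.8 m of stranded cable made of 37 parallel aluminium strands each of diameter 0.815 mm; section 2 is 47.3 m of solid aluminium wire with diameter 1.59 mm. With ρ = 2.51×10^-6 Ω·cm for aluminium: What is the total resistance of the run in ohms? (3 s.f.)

ρ = 2.51×10^-6 Ω·cm = 2.51×10^-8 Ω·m
Section 1: A_strand = π(4.0750e-04)² = 5.217e-07 m²; R₁ = ρL/(N·A_s) = (2.51×10^-8)(42.8)/(37×5.217e-07) = 0.05566 Ω
Section 2: A = π(d/2)² = π(7.9500e-04 m)² = 1.986e-06 m²
R₂ = (2.51×10^-8)(47.3)/(1.986e-06) = 0.5979 Ω
R = R₁ + R₂ = 0.654 Ω

0.654 Ω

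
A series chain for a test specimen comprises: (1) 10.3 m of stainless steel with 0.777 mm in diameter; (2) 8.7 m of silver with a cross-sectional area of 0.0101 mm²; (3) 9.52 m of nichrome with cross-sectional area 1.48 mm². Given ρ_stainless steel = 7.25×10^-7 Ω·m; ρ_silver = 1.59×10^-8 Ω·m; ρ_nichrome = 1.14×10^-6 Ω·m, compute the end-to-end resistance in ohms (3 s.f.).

36.8 Ω

Seg 1: A = π(d/2)² = π(3.8850e-04 m)² = 4.742e-07 m²
R_1 = (7.25×10^-7)(10.3)/(4.742e-07) = 15.75 Ω
Seg 2: A = 0.0101 mm² = 1.010e-08 m²
R_2 = (1.59×10^-8)(8.7)/(1.010e-08) = 13.7 Ω
Seg 3: A = 1.48 mm² = 1.480e-06 m²
R_3 = (1.14×10^-6)(9.52)/(1.480e-06) = 7.333 Ω
R_total = R_1 + R_2 + R_3 = 36.8 Ω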